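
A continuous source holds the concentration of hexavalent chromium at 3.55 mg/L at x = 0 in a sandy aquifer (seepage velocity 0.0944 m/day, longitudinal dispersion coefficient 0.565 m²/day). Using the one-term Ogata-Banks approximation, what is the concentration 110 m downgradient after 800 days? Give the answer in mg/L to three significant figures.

0.446 mg/L

For a continuous step input, C/C₀ ≈ ½·erfc((x−vt)/(2√(Dt))).
vt = 0.0944 × 800 = 75.52 m and 2√(Dt) = 2√(0.565 × 800) = 42.52 m.
Argument (x−vt)/(2√(Dt)) = (110 − 75.52)/42.52 = 0.8109; ½·erfc(0.8109) = 0.1257.
C = 3.55 × 0.1257 = 0.446 mg/L.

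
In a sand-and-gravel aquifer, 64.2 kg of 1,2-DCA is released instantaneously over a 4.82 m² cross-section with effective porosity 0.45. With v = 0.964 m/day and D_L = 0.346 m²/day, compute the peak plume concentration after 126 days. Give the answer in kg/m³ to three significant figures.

1.26 kg/m³

The peak of an instantaneous 1D plume sits at x = vt; there the Gaussian factor is 1 and C_max = M/(n_e·A·√(4πDt)), where n_e·A is the pore area the mass is dissolved in.
√(4πDt) = √(4π × 0.346 × 126) = 23.41 m, so C_max = 64.2/(0.45 × 4.82 × 23.41) = 1.26 kg/m³.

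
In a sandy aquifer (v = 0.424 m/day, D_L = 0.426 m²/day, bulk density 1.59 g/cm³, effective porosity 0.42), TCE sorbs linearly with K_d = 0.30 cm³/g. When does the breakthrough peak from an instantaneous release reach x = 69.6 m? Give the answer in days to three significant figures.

Retardation factor R = 1 + ρ_b·K_d/n = 1 + 1.59 × 0.30/0.42 = 2.136.
Sorption retards both mechanisms: v_R = v/R = 0.1985 m/day, D_R = D/R = 0.1994 m²/day.
Peak time from v_R²t² + 2D_R t − x² = 0: t = (√(D_R² + v_R²x²) − D_R)/v_R².
√(D_R² + v_R²x²) = √(0.1994² + 0.1985² × 69.6²) = 13.82; v_R² = 0.03940.
t = (13.82 − 0.1994)/0.03940 = 346 days.

346 days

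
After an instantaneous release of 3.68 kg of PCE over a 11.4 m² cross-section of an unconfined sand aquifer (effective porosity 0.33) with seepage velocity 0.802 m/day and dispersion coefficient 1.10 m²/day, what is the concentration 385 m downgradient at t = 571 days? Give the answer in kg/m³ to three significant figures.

For an instantaneous plane source, C(x,t) = M/(n_e·A·√(4πDt)) · exp(−(x−vt)²/(4Dt)), with n_e·A the pore (flow) area.
Plume center vt = 0.802 × 571 = 457.942 m, so the well at 385 m is 72.942 m upgradient of the peak.
√(4πDt) = 88.84 m, giving peak height M/(n_e·A·√(4πDt)) = 3.68/(0.33 × 11.4 × 88.84) = 0.01101 kg/m³.
(x−vt)²/(4Dt) = (-72.942)²/(4 × 1.10 × 571) = 2.118; exp(−2.118) = 0.1203.
C = 0.01101 × 0.1203 = 0.00132 kg/m³.

0.00132 kg/m³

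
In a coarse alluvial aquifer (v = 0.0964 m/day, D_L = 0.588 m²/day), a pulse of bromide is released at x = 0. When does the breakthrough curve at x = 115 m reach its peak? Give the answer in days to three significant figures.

1130 days

For the 1D instantaneous-source solution, setting ∂C/∂t = 0 at fixed x gives v²t² + 2Dt − x² = 0, so t = (√(D² + v²x²) − D)/v².
√(D² + v²x²) = √(0.588² + 0.0964² × 115²) = 11.10; v² = 0.00929296.
t = (11.10 − 0.588)/0.00929296 = 1130 days (vs. the pure-advection estimate x/v = 1190 d).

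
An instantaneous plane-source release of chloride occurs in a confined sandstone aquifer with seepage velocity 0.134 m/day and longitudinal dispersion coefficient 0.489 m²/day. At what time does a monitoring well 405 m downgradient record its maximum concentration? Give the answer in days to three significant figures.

3000 days

For the 1D instantaneous-source solution, setting ∂C/∂t = 0 at fixed x gives v²t² + 2Dt − x² = 0, so t = (√(D² + v²x²) − D)/v².
√(D² + v²x²) = √(0.489² + 0.134² × 405²) = 54.27; v² = 0.017956.
t = (54.27 − 0.489)/0.017956 = 3000 days (vs. the pure-advection estimate x/v = 3020 d).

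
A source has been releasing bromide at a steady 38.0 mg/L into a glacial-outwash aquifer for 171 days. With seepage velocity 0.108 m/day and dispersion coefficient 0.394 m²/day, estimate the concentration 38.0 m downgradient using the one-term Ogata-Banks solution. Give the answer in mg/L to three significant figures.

For a continuous step input, C/C₀ ≈ ½·erfc((x−vt)/(2√(Dt))).
vt = 0.108 × 171 = 18.468 m and 2√(Dt) = 2√(0.394 × 171) = 16.42 m.
Argument (x−vt)/(2√(Dt)) = (38.0 − 18.468)/16.42 = 1.190; ½·erfc(1.190) = 0.04620.
C = 38.0 × 0.04620 = 1.76 mg/L.

1.76 mg/L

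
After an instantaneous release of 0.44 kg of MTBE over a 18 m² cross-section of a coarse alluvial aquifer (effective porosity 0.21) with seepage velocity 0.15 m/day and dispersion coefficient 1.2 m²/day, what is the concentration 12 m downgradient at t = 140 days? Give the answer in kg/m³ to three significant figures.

0.00225 kg/m³

For an instantaneous plane source, C(x,t) = M/(n_e·A·√(4πDt)) · exp(−(x−vt)²/(4Dt)), with n_e·A the pore (flow) area.
Plume center vt = 0.15 × 140 = 21 m, so the well at 12 m is 9 m upgradient of the peak.
√(4πDt) = 45.95 m, giving peak height M/(n_e·A·√(4πDt)) = 0.44/(0.21 × 18 × 45.95) = 0.002533 kg/m³.
(x−vt)²/(4Dt) = (-9)²/(4 × 1.2 × 140) = 0.1205; exp(−0.1205) = 0.8865.
C = 0.002533 × 0.8865 = 0.00225 kg/m³.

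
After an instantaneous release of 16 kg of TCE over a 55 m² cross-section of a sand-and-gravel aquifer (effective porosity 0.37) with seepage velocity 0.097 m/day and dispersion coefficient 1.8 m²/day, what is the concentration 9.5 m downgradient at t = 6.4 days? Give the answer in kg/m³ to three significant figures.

0.0118 kg/m³

For an instantaneous plane source, C(x,t) = M/(n_e·A·√(4πDt)) · exp(−(x−vt)²/(4Dt)), with n_e·A the pore (flow) area.
Plume center vt = 0.097 × 6.4 = 0.6208 m, so the well at 9.5 m is 8.8792 m downgradient of the peak.
√(4πDt) = 12.03 m, giving peak height M/(n_e·A·√(4πDt)) = 16/(0.37 × 55 × 12.03) = 0.06536 kg/m³.
(x−vt)²/(4Dt) = (8.8792)²/(4 × 1.8 × 6.4) = 1.711; exp(−1.711) = 0.1807.
C = 0.06536 × 0.1807 = 0.0118 kg/m³.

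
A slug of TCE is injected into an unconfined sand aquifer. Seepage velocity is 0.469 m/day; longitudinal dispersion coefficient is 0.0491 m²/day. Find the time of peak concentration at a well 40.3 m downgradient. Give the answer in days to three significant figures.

For the 1D instantaneous-source solution, setting ∂C/∂t = 0 at fixed x gives v²t² + 2Dt − x² = 0, so t = (√(D² + v²x²) − D)/v².
√(D² + v²x²) = √(0.0491² + 0.469² × 40.3²) = 18.90; v² = 0.219961.
t = (18.90 − 0.0491)/0.219961 = 85.7 days (vs. the pure-advection estimate x/v = 85.9 d).

85.7 days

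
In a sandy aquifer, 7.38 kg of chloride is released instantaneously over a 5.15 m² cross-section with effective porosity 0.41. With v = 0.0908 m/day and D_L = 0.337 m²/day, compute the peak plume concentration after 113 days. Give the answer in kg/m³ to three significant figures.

0.160 kg/m³

The peak of an instantaneous 1D plume sits at x = vt; there the Gaussian factor is 1 and C_max = M/(n_e·A·√(4πDt)), where n_e·A is the pore area the mass is dissolved in.
√(4πDt) = √(4π × 0.337 × 113) = 21.88 m, so C_max = 7.38/(0.41 × 5.15 × 21.88) = 0.160 kg/m³.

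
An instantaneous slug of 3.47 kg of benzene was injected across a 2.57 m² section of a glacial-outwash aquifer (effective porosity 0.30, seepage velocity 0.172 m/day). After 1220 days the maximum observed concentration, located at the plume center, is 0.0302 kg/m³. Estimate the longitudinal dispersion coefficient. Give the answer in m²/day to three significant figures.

At the plume center C_max = M/(n_e·A·√(4πDt)), so D = M²/(4πt·(n_e·A·C_max)²).
n_e·A·C_max = 0.30 × 2.57 × 0.0302 = 0.02328 kg/m.
D = 3.47²/(4π × 1220 × 0.02328²) = 1.45 m²/day.

1.45 m²/day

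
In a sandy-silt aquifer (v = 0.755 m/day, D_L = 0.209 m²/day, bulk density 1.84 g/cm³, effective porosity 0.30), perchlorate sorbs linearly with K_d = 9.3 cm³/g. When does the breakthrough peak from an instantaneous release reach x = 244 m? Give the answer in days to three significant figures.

Retardation factor R = 1 + ρ_b·K_d/n = 1 + 1.84 × 9.3/0.30 = 58.04.
Sorption retards both mechanisms: v_R = v/R = 0.01301 m/day, D_R = D/R = 0.003601 m²/day.
Peak time from v_R²t² + 2D_R t − x² = 0: t = (√(D_R² + v_R²x²) − D_R)/v_R².
√(D_R² + v_R²x²) = √(0.003601² + 0.01301² × 244²) = 3.174; v_R² = 0.0001693.
t = (3.174 − 0.003601)/0.0001693 = 18700 days.

18700 days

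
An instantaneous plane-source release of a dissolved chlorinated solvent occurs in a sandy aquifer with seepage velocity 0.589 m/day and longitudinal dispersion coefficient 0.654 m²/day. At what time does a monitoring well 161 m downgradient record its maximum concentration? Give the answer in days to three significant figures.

For the 1D instantaneous-source solution, setting ∂C/∂t = 0 at fixed x gives v²t² + 2Dt − x² = 0, so t = (√(D² + v²x²) − D)/v².
√(D² + v²x²) = √(0.654² + 0.589² × 161²) = 94.83; v² = 0.346921.
t = (94.83 − 0.654)/0.346921 = 271 days (vs. the pure-advection estimate x/v = 273 d).

271 days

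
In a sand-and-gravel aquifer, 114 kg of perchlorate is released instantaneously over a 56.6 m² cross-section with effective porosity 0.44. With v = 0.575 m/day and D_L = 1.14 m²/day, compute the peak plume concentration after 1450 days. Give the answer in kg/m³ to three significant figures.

0.0318 kg/m³

The peak of an instantaneous 1D plume sits at x = vt; there the Gaussian factor is 1 and C_max = M/(n_e·A·√(4πDt)), where n_e·A is the pore area the mass is dissolved in.
√(4πDt) = √(4π × 1.14 × 1450) = 144.1 m, so C_max = 114/(0.44 × 56.6 × 144.1) = 0.0318 kg/m³.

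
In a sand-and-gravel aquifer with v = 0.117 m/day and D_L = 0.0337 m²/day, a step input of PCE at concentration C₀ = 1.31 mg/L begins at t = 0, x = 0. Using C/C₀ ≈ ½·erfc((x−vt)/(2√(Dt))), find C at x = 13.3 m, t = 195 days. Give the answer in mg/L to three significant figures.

1.30 mg/L

For a continuous step input, C/C₀ ≈ ½·erfc((x−vt)/(2√(Dt))).
vt = 0.117 × 195 = 22.815 m and 2√(Dt) = 2√(0.0337 × 195) = 5.127 m.
Argument (x−vt)/(2√(Dt)) = (13.3 − 22.815)/5.127 = -1.856; ½·erfc(-1.856) = 0.9957.
C = 1.31 × 0.9957 = 1.30 mg/L.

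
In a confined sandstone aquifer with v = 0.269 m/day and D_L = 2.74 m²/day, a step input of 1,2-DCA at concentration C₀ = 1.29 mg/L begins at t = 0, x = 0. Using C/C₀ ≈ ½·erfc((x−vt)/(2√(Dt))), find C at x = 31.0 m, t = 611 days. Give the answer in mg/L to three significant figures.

For a continuous step input, C/C₀ ≈ ½·erfc((x−vt)/(2√(Dt))).
vt = 0.269 × 611 = 164.359 m and 2√(Dt) = 2√(2.74 × 611) = 81.83 m.
Argument (x−vt)/(2√(Dt)) = (31.0 − 164.359)/81.83 = -1.630; ½·erfc(-1.630) = 0.9894.
C = 1.29 × 0.9894 = 1.28 mg/L.

1.28 mg/L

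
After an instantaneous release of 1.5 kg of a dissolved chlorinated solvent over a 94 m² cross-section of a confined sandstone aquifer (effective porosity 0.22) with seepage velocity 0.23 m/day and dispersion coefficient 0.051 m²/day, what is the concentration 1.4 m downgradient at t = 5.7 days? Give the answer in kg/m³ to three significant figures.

0.0377 kg/m³

For an instantaneous plane source, C(x,t) = M/(n_e·A·√(4πDt)) · exp(−(x−vt)²/(4Dt)), with n_e·A the pore (flow) area.
Plume center vt = 0.23 × 5.7 = 1.311 m, so the well at 1.4 m is 0.089 m downgradient of the peak.
√(4πDt) = 1.911 m, giving peak height M/(n_e·A·√(4πDt)) = 1.5/(0.22 × 94 × 1.911) = 0.03796 kg/m³.
(x−vt)²/(4Dt) = (0.089)²/(4 × 0.051 × 5.7) = 0.006812; exp(−0.006812) = 0.9932.
C = 0.03796 × 0.9932 = 0.0377 kg/m³.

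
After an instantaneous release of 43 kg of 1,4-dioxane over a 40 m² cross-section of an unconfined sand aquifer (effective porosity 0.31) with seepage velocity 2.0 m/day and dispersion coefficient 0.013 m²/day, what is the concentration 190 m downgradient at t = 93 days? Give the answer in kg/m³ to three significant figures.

0.0325 kg/m³

For an instantaneous plane source, C(x,t) = M/(n_e·A·√(4πDt)) · exp(−(x−vt)²/(4Dt)), with n_e·A the pore (flow) area.
Plume center vt = 2.0 × 93 = 186 m, so the well at 190 m is 4 m downgradient of the peak.
√(4πDt) = 3.898 m, giving peak height M/(n_e·A·√(4πDt)) = 43/(0.31 × 40 × 3.898) = 0.8896 kg/m³.
(x−vt)²/(4Dt) = (4)²/(4 × 0.013 × 93) = 3.309; exp(−3.309) = 0.03655.
C = 0.8896 × 0.03655 = 0.0325 kg/m³.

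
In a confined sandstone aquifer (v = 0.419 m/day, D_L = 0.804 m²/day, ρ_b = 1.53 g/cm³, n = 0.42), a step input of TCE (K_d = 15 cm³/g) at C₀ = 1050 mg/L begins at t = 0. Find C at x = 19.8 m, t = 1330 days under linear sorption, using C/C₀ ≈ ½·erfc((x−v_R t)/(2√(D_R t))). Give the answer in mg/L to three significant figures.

60.1 mg/L

Retardation factor R = 1 + ρ_b·K_d/n = 1 + 1.53 × 15/0.42 = 55.64.
Sorption retards both mechanisms: v_R = v/R = 0.007531 m/day, D_R = D/R = 0.01445 m²/day.
v_R·t = 0.007531 × 1330 = 10.01623 m; 2√(D_R t) = 8.768 m; argument = (19.8 − 10.01623)/8.768 = 1.116.
C = C₀ × ½·erfc(1.116) = 1050 × 0.05725 = 60.1 mg/L.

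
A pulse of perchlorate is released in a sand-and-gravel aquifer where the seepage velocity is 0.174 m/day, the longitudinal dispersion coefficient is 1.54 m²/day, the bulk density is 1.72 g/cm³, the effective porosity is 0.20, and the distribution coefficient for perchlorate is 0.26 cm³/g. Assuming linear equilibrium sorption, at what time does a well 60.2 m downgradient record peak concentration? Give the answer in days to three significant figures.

967 days

Retardation factor R = 1 + ρ_b·K_d/n = 1 + 1.72 × 0.26/0.20 = 3.236.
Sorption retards both mechanisms: v_R = v/R = 0.05377 m/day, D_R = D/R = 0.4759 m²/day.
Peak time from v_R²t² + 2D_R t − x² = 0: t = (√(D_R² + v_R²x²) − D_R)/v_R².
√(D_R² + v_R²x²) = √(0.4759² + 0.05377² × 60.2²) = 3.272; v_R² = 0.002891.
t = (3.272 − 0.4759)/0.002891 = 967 days.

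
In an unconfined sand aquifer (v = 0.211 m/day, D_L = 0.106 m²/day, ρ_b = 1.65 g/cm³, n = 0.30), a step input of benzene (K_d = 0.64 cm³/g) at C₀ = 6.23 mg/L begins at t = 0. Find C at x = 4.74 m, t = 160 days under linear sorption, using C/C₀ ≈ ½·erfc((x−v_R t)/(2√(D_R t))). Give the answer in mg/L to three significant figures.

Retardation factor R = 1 + ρ_b·K_d/n = 1 + 1.65 × 0.64/0.30 = 4.520.
Sorption retards both mechanisms: v_R = v/R = 0.04668 m/day, D_R = D/R = 0.02345 m²/day.
v_R·t = 0.04668 × 160 = 7.4688 m; 2√(D_R t) = 3.874 m; argument = (4.74 − 7.4688)/3.874 = -0.7044.
C = C₀ × ½·erfc(-0.7044) = 6.23 × 0.8404 = 5.24 mg/L.

5.24 mg/L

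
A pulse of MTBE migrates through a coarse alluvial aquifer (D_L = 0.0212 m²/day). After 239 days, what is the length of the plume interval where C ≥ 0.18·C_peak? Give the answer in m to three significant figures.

The plume is Gaussian with σ = √(2Dt) = √(2 × 0.0212 × 239) = 3.183 m.
C/C_peak = exp(−Δx²/(2σ²)) = 0.18 ⇒ Δx = σ·√(−2 ln 0.18) = 3.183 × 1.852 = 5.895 m.
Width = 2Δx = 11.8 m.

11.8 m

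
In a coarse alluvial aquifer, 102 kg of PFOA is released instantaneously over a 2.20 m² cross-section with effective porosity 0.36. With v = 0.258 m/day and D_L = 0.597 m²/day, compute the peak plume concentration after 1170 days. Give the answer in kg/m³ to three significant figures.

1.37 kg/m³

The peak of an instantaneous 1D plume sits at x = vt; there the Gaussian factor is 1 and C_max = M/(n_e·A·√(4πDt)), where n_e·A is the pore area the mass is dissolved in.
√(4πDt) = √(4π × 0.597 × 1170) = 93.69 m, so C_max = 102/(0.36 × 2.20 × 93.69) = 1.37 kg/m³.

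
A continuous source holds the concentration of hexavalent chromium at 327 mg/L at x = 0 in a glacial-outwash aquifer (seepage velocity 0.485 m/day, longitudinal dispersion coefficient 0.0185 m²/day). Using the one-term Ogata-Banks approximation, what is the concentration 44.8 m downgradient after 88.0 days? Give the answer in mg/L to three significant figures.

For a continuous step input, C/C₀ ≈ ½·erfc((x−vt)/(2√(Dt))).
vt = 0.485 × 88.0 = 42.68 m and 2√(Dt) = 2√(0.0185 × 88.0) = 2.552 m.
Argument (x−vt)/(2√(Dt)) = (44.8 − 42.68)/2.552 = 0.8307; ½·erfc(0.8307) = 0.1200.
C = 327 × 0.1200 = 39.2 mg/L.

39.2 mg/L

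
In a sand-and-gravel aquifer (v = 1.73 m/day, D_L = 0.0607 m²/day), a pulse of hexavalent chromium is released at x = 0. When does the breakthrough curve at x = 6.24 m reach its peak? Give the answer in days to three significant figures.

For the 1D instantaneous-source solution, setting ∂C/∂t = 0 at fixed x gives v²t² + 2Dt − x² = 0, so t = (√(D² + v²x²) − D)/v².
√(D² + v²x²) = √(0.0607² + 1.73² × 6.24²) = 10.80; v² = 2.9929.
t = (10.80 − 0.0607)/2.9929 = 3.59 days (vs. the pure-advection estimate x/v = 3.61 d).

3.59 days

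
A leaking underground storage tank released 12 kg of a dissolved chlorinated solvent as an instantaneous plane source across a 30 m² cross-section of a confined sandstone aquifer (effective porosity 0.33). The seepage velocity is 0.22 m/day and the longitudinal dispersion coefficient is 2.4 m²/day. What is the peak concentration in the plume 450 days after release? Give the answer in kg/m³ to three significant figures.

0.0104 kg/m³

The peak of an instantaneous 1D plume sits at x = vt; there the Gaussian factor is 1 and C_max = M/(n_e·A·√(4πDt)), where n_e·A is the pore area the mass is dissolved in.
√(4πDt) = √(4π × 2.4 × 450) = 116.5 m, so C_max = 12/(0.33 × 30 × 116.5) = 0.0104 kg/m³.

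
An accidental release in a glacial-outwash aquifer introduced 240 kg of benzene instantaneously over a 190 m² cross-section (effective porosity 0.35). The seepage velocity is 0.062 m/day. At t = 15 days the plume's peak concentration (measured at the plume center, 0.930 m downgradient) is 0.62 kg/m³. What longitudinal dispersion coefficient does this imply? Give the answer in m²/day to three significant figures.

0.180 m²/day

At the plume center C_max = M/(n_e·A·√(4πDt)), so D = M²/(4πt·(n_e·A·C_max)²).
n_e·A·C_max = 0.35 × 190 × 0.62 = 41.23 kg/m.
D = 240²/(4π × 15 × 41.23²) = 0.180 m²/day.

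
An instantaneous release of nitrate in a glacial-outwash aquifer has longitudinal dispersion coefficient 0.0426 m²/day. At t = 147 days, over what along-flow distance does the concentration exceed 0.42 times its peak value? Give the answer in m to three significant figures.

The plume is Gaussian with σ = √(2Dt) = √(2 × 0.0426 × 147) = 3.539 m.
C/C_peak = exp(−Δx²/(2σ²)) = 0.42 ⇒ Δx = σ·√(−2 ln 0.42) = 3.539 × 1.317 = 4.661 m.
Width = 2Δx = 9.32 m.

9.32 m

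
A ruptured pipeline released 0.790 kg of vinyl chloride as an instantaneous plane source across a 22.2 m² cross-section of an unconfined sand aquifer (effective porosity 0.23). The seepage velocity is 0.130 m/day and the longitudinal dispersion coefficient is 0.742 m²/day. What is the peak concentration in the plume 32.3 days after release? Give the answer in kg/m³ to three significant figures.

The peak of an instantaneous 1D plume sits at x = vt; there the Gaussian factor is 1 and C_max = M/(n_e·A·√(4πDt)), where n_e·A is the pore area the mass is dissolved in.
√(4πDt) = √(4π × 0.742 × 32.3) = 17.35 m, so C_max = 0.790/(0.23 × 22.2 × 17.35) = 0.00892 kg/m³.

0.00892 kg/m³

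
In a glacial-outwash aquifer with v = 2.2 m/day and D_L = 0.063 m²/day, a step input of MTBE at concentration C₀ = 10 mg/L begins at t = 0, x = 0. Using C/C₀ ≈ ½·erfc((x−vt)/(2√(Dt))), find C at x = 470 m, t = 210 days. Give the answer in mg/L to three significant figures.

For a continuous step input, C/C₀ ≈ ½·erfc((x−vt)/(2√(Dt))).
vt = 2.2 × 210 = 462 m and 2√(Dt) = 2√(0.063 × 210) = 7.275 m.
Argument (x−vt)/(2√(Dt)) = (470 − 462)/7.275 = 1.100; ½·erfc(1.100) = 0.05990.
C = 10 × 0.05990 = 0.599 mg/L.

0.599 mg/L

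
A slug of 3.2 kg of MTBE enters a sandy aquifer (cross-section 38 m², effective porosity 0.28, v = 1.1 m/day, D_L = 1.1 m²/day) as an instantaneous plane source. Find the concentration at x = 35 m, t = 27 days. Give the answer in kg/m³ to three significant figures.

0.0123 kg/m³

For an instantaneous plane source, C(x,t) = M/(n_e·A·√(4πDt)) · exp(−(x−vt)²/(4Dt)), with n_e·A the pore (flow) area.
Plume center vt = 1.1 × 27 = 29.7 m, so the well at 35 m is 5.3 m downgradient of the peak.
√(4πDt) = 19.32 m, giving peak height M/(n_e·A·√(4πDt)) = 3.2/(0.28 × 38 × 19.32) = 0.01557 kg/m³.
(x−vt)²/(4Dt) = (5.3)²/(4 × 1.1 × 27) = 0.2364; exp(−0.2364) = 0.7895.
C = 0.01557 × 0.7895 = 0.0123 kg/m³.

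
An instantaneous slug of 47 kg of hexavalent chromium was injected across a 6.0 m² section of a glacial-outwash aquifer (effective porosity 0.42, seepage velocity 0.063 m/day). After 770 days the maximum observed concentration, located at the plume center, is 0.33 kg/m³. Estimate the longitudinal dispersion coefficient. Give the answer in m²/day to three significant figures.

0.330 m²/day

At the plume center C_max = M/(n_e·A·√(4πDt)), so D = M²/(4πt·(n_e·A·C_max)²).
n_e·A·C_max = 0.42 × 6.0 × 0.33 = 0.8316 kg/m.
D = 47²/(4π × 770 × 0.8316²) = 0.330 m²/day.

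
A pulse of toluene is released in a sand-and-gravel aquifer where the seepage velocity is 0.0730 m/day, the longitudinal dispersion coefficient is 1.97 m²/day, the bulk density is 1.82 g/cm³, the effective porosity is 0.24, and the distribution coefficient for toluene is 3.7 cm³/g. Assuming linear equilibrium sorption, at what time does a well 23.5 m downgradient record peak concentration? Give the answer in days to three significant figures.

Retardation factor R = 1 + ρ_b·K_d/n = 1 + 1.82 × 3.7/0.24 = 29.06.
Sorption retards both mechanisms: v_R = v/R = 0.002512 m/day, D_R = D/R = 0.06779 m²/day.
Peak time from v_R²t² + 2D_R t − x² = 0: t = (√(D_R² + v_R²x²) − D_R)/v_R².
√(D_R² + v_R²x²) = √(0.06779² + 0.002512² × 23.5²) = 0.08989; v_R² = 6.310e-06.
t = (0.08989 − 0.06779)/6.310e-06 = 3500 days.

3500 days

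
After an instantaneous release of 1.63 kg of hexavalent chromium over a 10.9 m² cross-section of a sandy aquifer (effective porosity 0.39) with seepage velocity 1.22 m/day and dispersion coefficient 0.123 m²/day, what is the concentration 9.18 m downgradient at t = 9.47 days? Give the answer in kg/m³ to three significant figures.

For an instantaneous plane source, C(x,t) = M/(n_e·A·√(4πDt)) · exp(−(x−vt)²/(4Dt)), with n_e·A the pore (flow) area.
Plume center vt = 1.22 × 9.47 = 11.5534 m, so the well at 9.18 m is 2.3734 m upgradient of the peak.
√(4πDt) = 3.826 m, giving peak height M/(n_e·A·√(4πDt)) = 1.63/(0.39 × 10.9 × 3.826) = 0.1002 kg/m³.
(x−vt)²/(4Dt) = (-2.3734)²/(4 × 0.123 × 9.47) = 1.209; exp(−1.209) = 0.2985.
C = 0.1002 × 0.2985 = 0.0299 kg/m³.

0.0299 kg/m³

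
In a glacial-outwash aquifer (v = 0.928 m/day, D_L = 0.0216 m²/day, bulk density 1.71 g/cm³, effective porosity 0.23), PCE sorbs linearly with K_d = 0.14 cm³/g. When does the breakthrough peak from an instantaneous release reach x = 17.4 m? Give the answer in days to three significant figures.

Retardation factor R = 1 + ρ_b·K_d/n = 1 + 1.71 × 0.14/0.23 = 2.041.
Sorption retards both mechanisms: v_R = v/R = 0.4547 m/day, D_R = D/R = 0.01058 m²/day.
Peak time from v_R²t² + 2D_R t − x² = 0: t = (√(D_R² + v_R²x²) − D_R)/v_R².
√(D_R² + v_R²x²) = √(0.01058² + 0.4547² × 17.4²) = 7.912; v_R² = 0.2068.
t = (7.912 − 0.01058)/0.2068 = 38.2 days.

38.2 days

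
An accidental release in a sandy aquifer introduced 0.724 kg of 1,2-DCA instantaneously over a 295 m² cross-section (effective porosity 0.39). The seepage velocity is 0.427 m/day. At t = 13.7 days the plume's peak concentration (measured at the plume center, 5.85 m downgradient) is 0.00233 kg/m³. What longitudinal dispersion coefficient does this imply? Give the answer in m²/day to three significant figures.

0.0424 m²/day

At the plume center C_max = M/(n_e·A·√(4πDt)), so D = M²/(4πt·(n_e·A·C_max)²).
n_e·A·C_max = 0.39 × 295 × 0.00233 = 0.2681 kg/m.
D = 0.724²/(4π × 13.7 × 0.2681²) = 0.0424 m²/day.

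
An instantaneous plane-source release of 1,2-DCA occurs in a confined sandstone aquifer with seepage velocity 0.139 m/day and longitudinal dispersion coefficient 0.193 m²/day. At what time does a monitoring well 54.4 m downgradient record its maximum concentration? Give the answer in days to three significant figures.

For the 1D instantaneous-source solution, setting ∂C/∂t = 0 at fixed x gives v²t² + 2Dt − x² = 0, so t = (√(D² + v²x²) − D)/v².
√(D² + v²x²) = √(0.193² + 0.139² × 54.4²) = 7.564; v² = 0.019321.
t = (7.564 − 0.193)/0.019321 = 382 days (vs. the pure-advection estimate x/v = 391 d).

382 days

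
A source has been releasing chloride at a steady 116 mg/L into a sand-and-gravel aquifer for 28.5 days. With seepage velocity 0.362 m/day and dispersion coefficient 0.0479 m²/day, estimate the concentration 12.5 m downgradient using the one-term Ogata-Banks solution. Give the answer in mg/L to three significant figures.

10.8 mg/L

For a continuous step input, C/C₀ ≈ ½·erfc((x−vt)/(2√(Dt))).
vt = 0.362 × 28.5 = 10.317 m and 2√(Dt) = 2√(0.0479 × 28.5) = 2.337 m.
Argument (x−vt)/(2√(Dt)) = (12.5 − 10.317)/2.337 = 0.9341; ½·erfc(0.9341) = 0.09325.
C = 116 × 0.09325 = 10.8 mg/L.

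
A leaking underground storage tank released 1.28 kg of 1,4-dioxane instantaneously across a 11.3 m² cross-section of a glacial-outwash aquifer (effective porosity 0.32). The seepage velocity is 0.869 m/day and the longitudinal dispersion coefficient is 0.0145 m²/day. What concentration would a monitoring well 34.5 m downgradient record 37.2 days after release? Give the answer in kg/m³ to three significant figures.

0.0152 kg/m³

For an instantaneous plane source, C(x,t) = M/(n_e·A·√(4πDt)) · exp(−(x−vt)²/(4Dt)), with n_e·A the pore (flow) area.
Plume center vt = 0.869 × 37.2 = 32.3268 m, so the well at 34.5 m is 2.1732 m downgradient of the peak.
√(4πDt) = 2.604 m, giving peak height M/(n_e·A·√(4πDt)) = 1.28/(0.32 × 11.3 × 2.604) = 0.1359 kg/m³.
(x−vt)²/(4Dt) = (2.1732)²/(4 × 0.0145 × 37.2) = 2.189; exp(−2.189) = 0.1120.
C = 0.1359 × 0.1120 = 0.0152 kg/m³.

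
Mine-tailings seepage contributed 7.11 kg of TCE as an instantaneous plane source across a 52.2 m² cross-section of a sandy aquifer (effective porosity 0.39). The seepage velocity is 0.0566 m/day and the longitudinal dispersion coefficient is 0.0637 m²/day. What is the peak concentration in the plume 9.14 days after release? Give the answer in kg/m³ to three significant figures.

The peak of an instantaneous 1D plume sits at x = vt; there the Gaussian factor is 1 and C_max = M/(n_e·A·√(4πDt)), where n_e·A is the pore area the mass is dissolved in.
√(4πDt) = √(4π × 0.0637 × 9.14) = 2.705 m, so C_max = 7.11/(0.39 × 52.2 × 2.705) = 0.129 kg/m³.

0.129 kg/m³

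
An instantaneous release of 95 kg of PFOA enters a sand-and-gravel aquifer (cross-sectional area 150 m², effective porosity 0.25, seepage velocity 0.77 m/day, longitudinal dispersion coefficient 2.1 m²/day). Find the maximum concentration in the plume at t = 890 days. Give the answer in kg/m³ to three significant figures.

The peak of an instantaneous 1D plume sits at x = vt; there the Gaussian factor is 1 and C_max = M/(n_e·A·√(4πDt)), where n_e·A is the pore area the mass is dissolved in.
√(4πDt) = √(4π × 2.1 × 890) = 153.3 m, so C_max = 95/(0.25 × 150 × 153.3) = 0.0165 kg/m³.

0.0165 kg/m³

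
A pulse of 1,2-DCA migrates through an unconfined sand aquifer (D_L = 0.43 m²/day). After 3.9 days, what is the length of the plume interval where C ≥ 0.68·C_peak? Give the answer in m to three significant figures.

3.22 m

The plume is Gaussian with σ = √(2Dt) = √(2 × 0.43 × 3.9) = 1.831 m.
C/C_peak = exp(−Δx²/(2σ²)) = 0.68 ⇒ Δx = σ·√(−2 ln 0.68) = 1.831 × 0.8783 = 1.608 m.
Width = 2Δx = 3.22 m.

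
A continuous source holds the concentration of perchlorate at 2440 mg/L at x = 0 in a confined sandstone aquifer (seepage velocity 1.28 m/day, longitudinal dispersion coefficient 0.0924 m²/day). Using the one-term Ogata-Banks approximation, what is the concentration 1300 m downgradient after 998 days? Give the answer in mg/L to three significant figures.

For a continuous step input, C/C₀ ≈ ½·erfc((x−vt)/(2√(Dt))).
vt = 1.28 × 998 = 1277.44 m and 2√(Dt) = 2√(0.0924 × 998) = 19.21 m.
Argument (x−vt)/(2√(Dt)) = (1300 − 1277.44)/19.21 = 1.174; ½·erfc(1.174) = 0.04843.
C = 2440 × 0.04843 = 118 mg/L.

118 mg/L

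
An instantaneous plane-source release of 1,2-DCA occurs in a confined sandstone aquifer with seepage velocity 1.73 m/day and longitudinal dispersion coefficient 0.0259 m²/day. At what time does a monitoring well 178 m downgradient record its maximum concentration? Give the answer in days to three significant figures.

103 days

For the 1D instantaneous-source solution, setting ∂C/∂t = 0 at fixed x gives v²t² + 2Dt − x² = 0, so t = (√(D² + v²x²) − D)/v².
√(D² + v²x²) = √(0.0259² + 1.73² × 178²) = 307.9; v² = 2.9929.
t = (307.9 − 0.0259)/2.9929 = 103 days (vs. the pure-advection estimate x/v = 103 d).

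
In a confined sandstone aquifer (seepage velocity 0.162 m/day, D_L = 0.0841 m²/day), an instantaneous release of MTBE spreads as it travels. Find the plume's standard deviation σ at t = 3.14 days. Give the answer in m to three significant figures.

0.727 m

Dispersive spreading gives a Gaussian with σ² = 2Dt; advection only shifts the center.
σ = √(2 × 0.0841 × 3.14) = 0.727 m.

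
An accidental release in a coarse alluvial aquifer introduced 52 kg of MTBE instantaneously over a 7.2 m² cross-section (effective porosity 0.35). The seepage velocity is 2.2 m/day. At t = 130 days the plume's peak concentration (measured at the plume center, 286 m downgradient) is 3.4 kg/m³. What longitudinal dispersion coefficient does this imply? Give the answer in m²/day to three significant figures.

At the plume center C_max = M/(n_e·A·√(4πDt)), so D = M²/(4πt·(n_e·A·C_max)²).
n_e·A·C_max = 0.35 × 7.2 × 3.4 = 8.568 kg/m.
D = 52²/(4π × 130 × 8.568²) = 0.0225 m²/day.

0.0225 m²/day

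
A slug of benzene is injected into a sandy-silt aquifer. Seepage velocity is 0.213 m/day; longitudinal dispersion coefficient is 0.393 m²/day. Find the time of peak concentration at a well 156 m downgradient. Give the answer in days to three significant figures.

724 days

For the 1D instantaneous-source solution, setting ∂C/∂t = 0 at fixed x gives v²t² + 2Dt − x² = 0, so t = (√(D² + v²x²) − D)/v².
√(D² + v²x²) = √(0.393² + 0.213² × 156²) = 33.23; v² = 0.045369.
t = (33.23 − 0.393)/0.045369 = 724 days (vs. the pure-advection estimate x/v = 732 d).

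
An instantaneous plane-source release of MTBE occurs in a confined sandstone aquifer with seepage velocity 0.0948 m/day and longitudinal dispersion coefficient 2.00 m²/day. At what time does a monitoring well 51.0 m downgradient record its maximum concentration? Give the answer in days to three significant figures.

For the 1D instantaneous-source solution, setting ∂C/∂t = 0 at fixed x gives v²t² + 2Dt − x² = 0, so t = (√(D² + v²x²) − D)/v².
√(D² + v²x²) = √(2.00² + 0.0948² × 51.0²) = 5.232; v² = 0.00898704.
t = (5.232 − 2.00)/0.00898704 = 360 days (vs. the pure-advection estimate x/v = 538 d).

360 days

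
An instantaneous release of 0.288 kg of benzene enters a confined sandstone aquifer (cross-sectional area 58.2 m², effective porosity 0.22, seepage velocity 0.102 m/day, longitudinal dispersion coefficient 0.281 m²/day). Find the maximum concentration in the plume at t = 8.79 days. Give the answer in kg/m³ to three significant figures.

0.00404 kg/m³

The peak of an instantaneous 1D plume sits at x = vt; there the Gaussian factor is 1 and C_max = M/(n_e·A·√(4πDt)), where n_e·A is the pore area the mass is dissolved in.
√(4πDt) = √(4π × 0.281 × 8.79) = 5.571 m, so C_max = 0.288/(0.22 × 58.2 × 5.571) = 0.00404 kg/m³.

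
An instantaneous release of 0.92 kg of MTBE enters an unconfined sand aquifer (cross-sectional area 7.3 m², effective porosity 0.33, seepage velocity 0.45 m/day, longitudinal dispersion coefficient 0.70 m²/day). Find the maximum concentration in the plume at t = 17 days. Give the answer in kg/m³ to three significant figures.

The peak of an instantaneous 1D plume sits at x = vt; there the Gaussian factor is 1 and C_max = M/(n_e·A·√(4πDt)), where n_e·A is the pore area the mass is dissolved in.
√(4πDt) = √(4π × 0.70 × 17) = 12.23 m, so C_max = 0.92/(0.33 × 7.3 × 12.23) = 0.0312 kg/m³.

0.0312 kg/m³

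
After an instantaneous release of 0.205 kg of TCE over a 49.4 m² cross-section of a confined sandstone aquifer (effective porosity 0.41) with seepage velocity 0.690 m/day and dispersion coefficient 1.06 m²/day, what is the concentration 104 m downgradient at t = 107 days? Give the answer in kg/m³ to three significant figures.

For an instantaneous plane source, C(x,t) = M/(n_e·A·√(4πDt)) · exp(−(x−vt)²/(4Dt)), with n_e·A the pore (flow) area.
Plume center vt = 0.690 × 107 = 73.83 m, so the well at 104 m is 30.17 m downgradient of the peak.
√(4πDt) = 37.75 m, giving peak height M/(n_e·A·√(4πDt)) = 0.205/(0.41 × 49.4 × 37.75) = 0.0002681 kg/m³.
(x−vt)²/(4Dt) = (30.17)²/(4 × 1.06 × 107) = 2.006; exp(−2.006) = 0.1345.
C = 0.0002681 × 0.1345 = 3.61e-05 kg/m³.

3.61e-05 kg/m³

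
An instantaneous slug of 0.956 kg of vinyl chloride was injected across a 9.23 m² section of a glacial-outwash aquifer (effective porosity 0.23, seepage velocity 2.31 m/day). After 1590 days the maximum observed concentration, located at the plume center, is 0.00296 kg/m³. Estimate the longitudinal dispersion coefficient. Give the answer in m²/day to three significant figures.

At the plume center C_max = M/(n_e·A·√(4πDt)), so D = M²/(4πt·(n_e·A·C_max)²).
n_e·A·C_max = 0.23 × 9.23 × 0.00296 = 0.006284 kg/m.
D = 0.956²/(4π × 1590 × 0.006284²) = 1.16 m²/day.

1.16 m²/day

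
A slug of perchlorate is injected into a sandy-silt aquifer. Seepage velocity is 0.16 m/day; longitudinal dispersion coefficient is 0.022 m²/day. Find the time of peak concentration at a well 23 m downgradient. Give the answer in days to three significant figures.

143 days

For the 1D instantaneous-source solution, setting ∂C/∂t = 0 at fixed x gives v²t² + 2Dt − x² = 0, so t = (√(D² + v²x²) − D)/v².
√(D² + v²x²) = √(0.022² + 0.16² × 23²) = 3.680; v² = 0.0256.
t = (3.680 − 0.022)/0.0256 = 143 days (vs. the pure-advection estimate x/v = 144 d).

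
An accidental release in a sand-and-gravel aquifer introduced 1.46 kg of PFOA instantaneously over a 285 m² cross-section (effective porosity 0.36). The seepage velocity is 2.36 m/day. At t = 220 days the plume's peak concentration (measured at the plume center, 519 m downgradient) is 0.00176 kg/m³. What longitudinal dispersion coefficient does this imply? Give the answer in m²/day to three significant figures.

At the plume center C_max = M/(n_e·A·√(4πDt)), so D = M²/(4πt·(n_e·A·C_max)²).
n_e·A·C_max = 0.36 × 285 × 0.00176 = 0.1806 kg/m.
D = 1.46²/(4π × 220 × 0.1806²) = 0.0236 m²/day.

0.0236 m²/day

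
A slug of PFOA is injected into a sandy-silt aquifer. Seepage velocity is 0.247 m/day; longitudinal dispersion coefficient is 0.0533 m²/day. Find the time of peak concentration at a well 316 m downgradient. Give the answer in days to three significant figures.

For the 1D instantaneous-source solution, setting ∂C/∂t = 0 at fixed x gives v²t² + 2Dt − x² = 0, so t = (√(D² + v²x²) − D)/v².
√(D² + v²x²) = √(0.0533² + 0.247² × 316²) = 78.05; v² = 0.061009.
t = (78.05 − 0.0533)/0.061009 = 1280 days (vs. the pure-advection estimate x/v = 1280 d).

1280 days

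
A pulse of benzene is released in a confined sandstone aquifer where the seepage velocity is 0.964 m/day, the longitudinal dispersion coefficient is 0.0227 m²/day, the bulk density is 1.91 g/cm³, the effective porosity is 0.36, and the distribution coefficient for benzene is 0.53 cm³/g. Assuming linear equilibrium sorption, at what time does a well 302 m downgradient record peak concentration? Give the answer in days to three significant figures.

1190 days

Retardation factor R = 1 + ρ_b·K_d/n = 1 + 1.91 × 0.53/0.36 = 3.812.
Sorption retards both mechanisms: v_R = v/R = 0.2529 m/day, D_R = D/R = 0.005955 m²/day.
Peak time from v_R²t² + 2D_R t − x² = 0: t = (√(D_R² + v_R²x²) − D_R)/v_R².
√(D_R² + v_R²x²) = √(0.005955² + 0.2529² × 302²) = 76.38; v_R² = 0.06396.
t = (76.38 − 0.005955)/0.06396 = 1190 days.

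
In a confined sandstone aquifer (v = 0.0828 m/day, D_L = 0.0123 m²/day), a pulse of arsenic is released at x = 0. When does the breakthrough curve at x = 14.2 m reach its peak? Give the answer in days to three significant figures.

170 days

For the 1D instantaneous-source solution, setting ∂C/∂t = 0 at fixed x gives v²t² + 2Dt − x² = 0, so t = (√(D² + v²x²) − D)/v².
√(D² + v²x²) = √(0.0123² + 0.0828² × 14.2²) = 1.176; v² = 0.00685584.
t = (1.176 − 0.0123)/0.00685584 = 170 days (vs. the pure-advection estimate x/v = 171 d).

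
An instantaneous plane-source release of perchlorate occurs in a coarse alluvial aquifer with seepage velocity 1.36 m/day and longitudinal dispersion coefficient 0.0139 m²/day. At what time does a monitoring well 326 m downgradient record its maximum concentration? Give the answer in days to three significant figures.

240 days

For the 1D instantaneous-source solution, setting ∂C/∂t = 0 at fixed x gives v²t² + 2Dt − x² = 0, so t = (√(D² + v²x²) − D)/v².
√(D² + v²x²) = √(0.0139² + 1.36² × 326²) = 443.4; v² = 1.8496.
t = (443.4 − 0.0139)/1.8496 = 240 days (vs. the pure-advection estimate x/v = 240 d).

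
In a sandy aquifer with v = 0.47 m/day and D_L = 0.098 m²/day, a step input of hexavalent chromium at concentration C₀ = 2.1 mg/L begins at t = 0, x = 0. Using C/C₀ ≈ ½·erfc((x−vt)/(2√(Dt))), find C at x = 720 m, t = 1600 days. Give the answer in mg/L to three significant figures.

2.03 mg/L

For a continuous step input, C/C₀ ≈ ½·erfc((x−vt)/(2√(Dt))).
vt = 0.47 × 1600 = 752 m and 2√(Dt) = 2√(0.098 × 1600) = 25.04 m.
Argument (x−vt)/(2√(Dt)) = (720 − 752)/25.04 = -1.278; ½·erfc(-1.278) = 0.9646.
C = 2.1 × 0.9646 = 2.03 mg/L.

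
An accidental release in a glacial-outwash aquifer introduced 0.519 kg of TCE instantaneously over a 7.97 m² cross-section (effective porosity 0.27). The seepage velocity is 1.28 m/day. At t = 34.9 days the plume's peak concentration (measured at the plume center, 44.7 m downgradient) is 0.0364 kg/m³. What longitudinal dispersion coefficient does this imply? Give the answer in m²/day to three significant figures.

At the plume center C_max = M/(n_e·A·√(4πDt)), so D = M²/(4πt·(n_e·A·C_max)²).
n_e·A·C_max = 0.27 × 7.97 × 0.0364 = 0.07833 kg/m.
D = 0.519²/(4π × 34.9 × 0.07833²) = 0.100 m²/day.

0.100 m²/day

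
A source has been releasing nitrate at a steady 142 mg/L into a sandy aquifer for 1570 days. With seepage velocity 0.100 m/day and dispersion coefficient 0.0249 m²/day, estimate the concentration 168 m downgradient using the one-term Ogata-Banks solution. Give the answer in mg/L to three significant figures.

15.2 mg/L

For a continuous step input, C/C₀ ≈ ½·erfc((x−vt)/(2√(Dt))).
vt = 0.100 × 1570 = 157 m and 2√(Dt) = 2√(0.0249 × 1570) = 12.50 m.
Argument (x−vt)/(2√(Dt)) = (168 − 157)/12.50 = 0.8800; ½·erfc(0.8800) = 0.1067.
C = 142 × 0.1067 = 15.2 mg/L.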